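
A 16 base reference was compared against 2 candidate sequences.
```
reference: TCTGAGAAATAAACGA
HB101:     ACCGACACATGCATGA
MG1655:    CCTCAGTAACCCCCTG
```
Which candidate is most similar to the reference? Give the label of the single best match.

HB101

HB101 differs at 7 positions; MG1655 differs at 9 positions. The closest is HB101.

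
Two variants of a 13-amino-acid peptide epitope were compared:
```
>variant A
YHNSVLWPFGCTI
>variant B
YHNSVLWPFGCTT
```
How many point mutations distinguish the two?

The sequences differ at positions 13 (1-based) — 1 in total.

1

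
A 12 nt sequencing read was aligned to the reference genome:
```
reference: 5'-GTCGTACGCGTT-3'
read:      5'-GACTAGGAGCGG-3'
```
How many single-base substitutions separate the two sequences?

10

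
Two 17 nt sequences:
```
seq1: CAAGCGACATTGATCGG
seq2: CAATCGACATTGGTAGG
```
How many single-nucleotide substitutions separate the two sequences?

Mismatches (1-based): base 4: G→T; base 13: A→G; base 15: C→A.

3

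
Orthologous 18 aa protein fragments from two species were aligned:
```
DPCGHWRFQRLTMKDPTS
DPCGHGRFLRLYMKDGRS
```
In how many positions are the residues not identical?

The sequences differ at positions 6, 9, 12, 16, 17 (1-based) — 5 in total.

5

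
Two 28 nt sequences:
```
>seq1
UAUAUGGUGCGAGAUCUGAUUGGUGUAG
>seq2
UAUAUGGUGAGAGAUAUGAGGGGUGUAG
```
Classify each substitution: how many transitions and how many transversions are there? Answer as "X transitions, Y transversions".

0 transitions, 4 transversions

Mismatches (1-based):
base 10: C→A (pyrimidine→purine, transversion)
base 16: C→A (pyrimidine→purine, transversion)
base 20: U→G (pyrimidine→purine, transversion)
base 21: U→G (pyrimidine→purine, transversion)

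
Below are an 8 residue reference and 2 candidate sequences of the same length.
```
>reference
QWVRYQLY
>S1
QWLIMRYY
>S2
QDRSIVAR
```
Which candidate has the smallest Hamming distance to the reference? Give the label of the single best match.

S1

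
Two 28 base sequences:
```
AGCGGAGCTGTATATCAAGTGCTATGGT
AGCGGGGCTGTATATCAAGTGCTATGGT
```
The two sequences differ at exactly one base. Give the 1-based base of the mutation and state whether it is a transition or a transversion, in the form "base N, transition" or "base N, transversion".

base 6, transition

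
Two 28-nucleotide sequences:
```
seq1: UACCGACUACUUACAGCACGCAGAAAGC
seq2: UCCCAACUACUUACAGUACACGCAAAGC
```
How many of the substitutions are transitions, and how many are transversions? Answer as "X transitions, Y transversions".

4 transitions, 2 transversions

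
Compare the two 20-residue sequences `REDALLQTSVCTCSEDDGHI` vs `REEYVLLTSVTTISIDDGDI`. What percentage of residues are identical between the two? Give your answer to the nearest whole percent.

60%

Mismatches at positions 3, 4, 5, 7, 11, 13, 15, 19 (1-based): 8 of 20.
Identical positions: 12/20 = 60% → 60%.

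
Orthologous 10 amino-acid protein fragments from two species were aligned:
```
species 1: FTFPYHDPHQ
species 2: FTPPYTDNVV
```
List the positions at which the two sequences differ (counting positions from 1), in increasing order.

3, 6, 8, 9, 10

Differences at position 3 (F→P), position 6 (H→T), position 8 (P→N), position 9 (H→V), position 10 (Q→V).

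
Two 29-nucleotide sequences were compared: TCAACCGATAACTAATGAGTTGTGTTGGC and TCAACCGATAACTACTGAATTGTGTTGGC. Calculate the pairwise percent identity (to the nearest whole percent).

93%

Mismatches at positions 15, 19 (1-based): 2 of 29.
Identical positions: 27/29 = 93.1% → 93%.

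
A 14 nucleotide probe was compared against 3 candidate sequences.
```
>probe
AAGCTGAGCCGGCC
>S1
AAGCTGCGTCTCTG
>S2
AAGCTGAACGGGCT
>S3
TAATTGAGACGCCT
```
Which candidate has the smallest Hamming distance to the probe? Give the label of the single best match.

S1 differs at 6 positions; S2 differs at 3 positions; S3 differs at 6 positions. The closest is S2.

S2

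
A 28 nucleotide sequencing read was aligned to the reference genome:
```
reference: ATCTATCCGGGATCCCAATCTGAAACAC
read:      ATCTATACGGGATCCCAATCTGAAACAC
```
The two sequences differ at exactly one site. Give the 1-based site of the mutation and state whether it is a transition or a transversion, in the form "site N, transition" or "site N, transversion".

The sequences differ only at site 7: C→A (pyrimidine→purine), a transversion.

site 7, transversion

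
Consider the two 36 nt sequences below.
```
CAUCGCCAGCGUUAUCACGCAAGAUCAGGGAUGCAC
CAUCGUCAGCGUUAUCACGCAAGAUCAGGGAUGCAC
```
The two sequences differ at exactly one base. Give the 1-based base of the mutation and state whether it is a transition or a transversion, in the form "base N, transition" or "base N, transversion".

base 6, transition

Base 6 changes C→U. C is a pyrimidine and U is a pyrimidine, so this is a transition.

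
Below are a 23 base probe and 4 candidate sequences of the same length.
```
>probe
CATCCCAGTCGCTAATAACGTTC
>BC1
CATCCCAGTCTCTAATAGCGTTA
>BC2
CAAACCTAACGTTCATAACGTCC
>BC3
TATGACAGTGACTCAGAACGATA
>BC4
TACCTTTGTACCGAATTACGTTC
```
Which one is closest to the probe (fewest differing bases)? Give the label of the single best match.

BC1

Hamming distances to probe — BC1: 3; BC2: 8; BC3: 9; BC4: 9.
Smallest is BC1 with 3 mismatches.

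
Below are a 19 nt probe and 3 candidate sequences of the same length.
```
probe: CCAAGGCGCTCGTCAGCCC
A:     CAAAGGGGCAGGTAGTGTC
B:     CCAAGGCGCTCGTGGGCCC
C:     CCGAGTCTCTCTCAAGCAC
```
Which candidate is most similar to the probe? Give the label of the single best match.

B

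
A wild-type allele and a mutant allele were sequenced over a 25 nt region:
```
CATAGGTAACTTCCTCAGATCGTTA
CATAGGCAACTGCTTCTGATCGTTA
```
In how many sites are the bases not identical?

Comparing position by position, 4 sites differ: 7 (T/C), 12 (T/G), 14 (C/T), 17 (A/T).

4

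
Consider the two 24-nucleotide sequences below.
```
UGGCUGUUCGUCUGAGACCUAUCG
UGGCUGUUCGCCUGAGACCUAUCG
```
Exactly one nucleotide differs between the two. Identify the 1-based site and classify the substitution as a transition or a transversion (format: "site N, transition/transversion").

site 11, transition

The sequences differ only at site 11: U→C (pyrimidine→pyrimidine), a transition.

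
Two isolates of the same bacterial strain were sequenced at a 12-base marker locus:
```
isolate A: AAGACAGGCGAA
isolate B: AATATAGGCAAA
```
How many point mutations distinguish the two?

3

Mismatches (1-based): site 3: G→T; site 5: C→T; site 10: G→A.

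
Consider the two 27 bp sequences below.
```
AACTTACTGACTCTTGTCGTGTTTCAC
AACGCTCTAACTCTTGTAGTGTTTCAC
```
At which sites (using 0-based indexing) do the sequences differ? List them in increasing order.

Differences at site 3 (T→G), site 4 (T→C), site 5 (A→T), site 8 (G→A), site 17 (C→A).

3, 4, 5, 8, 17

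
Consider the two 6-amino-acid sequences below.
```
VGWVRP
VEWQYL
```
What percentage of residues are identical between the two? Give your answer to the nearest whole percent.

Mismatches at positions 2, 4, 5, 6 (1-based): 4 of 6.
Identical positions: 2/6 = 33.33% → 33%.

33%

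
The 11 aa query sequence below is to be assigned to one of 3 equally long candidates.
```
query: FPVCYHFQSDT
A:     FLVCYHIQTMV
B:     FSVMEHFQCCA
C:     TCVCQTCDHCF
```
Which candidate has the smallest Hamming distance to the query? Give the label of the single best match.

A

Hamming distances to query — A: 5; B: 6; C: 9.
Smallest is A with 5 mismatches.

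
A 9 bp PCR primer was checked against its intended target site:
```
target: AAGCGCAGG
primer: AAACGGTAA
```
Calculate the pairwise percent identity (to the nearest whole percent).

Mismatches at positions 3, 6, 7, 8, 9 (1-based): 5 of 9.
Identical positions: 4/9 = 44.44% → 44%.

44%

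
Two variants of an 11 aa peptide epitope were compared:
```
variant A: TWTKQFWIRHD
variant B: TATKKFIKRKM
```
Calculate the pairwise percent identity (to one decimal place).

45.5%

6 positions differ (2, 5, 7, 8, 10, 11), so 5 of 11 match: 5/11 = 45.45%.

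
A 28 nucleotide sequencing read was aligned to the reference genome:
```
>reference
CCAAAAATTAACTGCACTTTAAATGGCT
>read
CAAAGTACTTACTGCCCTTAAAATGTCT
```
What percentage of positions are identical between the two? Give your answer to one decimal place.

8 positions differ (2, 5, 6, 8, 10, 16, 20, 26), so 20 of 28 match: 20/28 = 71.43%.

71.4%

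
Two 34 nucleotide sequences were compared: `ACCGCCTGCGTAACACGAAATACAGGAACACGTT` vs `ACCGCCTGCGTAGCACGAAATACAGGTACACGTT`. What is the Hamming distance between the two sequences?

The sequences differ at sites 13, 27 (1-based) — 2 in total.

2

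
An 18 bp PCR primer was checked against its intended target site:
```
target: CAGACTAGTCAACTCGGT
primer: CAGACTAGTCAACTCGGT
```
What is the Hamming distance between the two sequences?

The two sequences are identical at every position.

0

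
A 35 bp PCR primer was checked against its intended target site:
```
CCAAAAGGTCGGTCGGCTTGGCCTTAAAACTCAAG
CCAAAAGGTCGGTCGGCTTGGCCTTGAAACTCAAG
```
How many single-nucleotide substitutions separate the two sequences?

1

Mismatches (1-based): base 26: A→G.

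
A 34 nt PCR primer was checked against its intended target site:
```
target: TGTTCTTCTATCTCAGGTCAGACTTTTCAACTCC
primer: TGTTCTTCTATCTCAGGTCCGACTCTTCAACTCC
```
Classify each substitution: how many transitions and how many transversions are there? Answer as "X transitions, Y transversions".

Mismatches (1-based):
position 20: A→C (purine→pyrimidine, transversion)
position 25: T→C (pyrimidine→pyrimidine, transition)

1 transition, 1 transversion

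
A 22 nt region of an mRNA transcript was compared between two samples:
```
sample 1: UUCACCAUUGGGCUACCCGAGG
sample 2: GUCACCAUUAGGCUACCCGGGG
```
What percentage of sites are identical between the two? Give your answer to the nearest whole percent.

Mismatches at positions 1, 10, 20 (1-based): 3 of 22.
Identical positions: 19/22 = 86.36% → 86%.

86%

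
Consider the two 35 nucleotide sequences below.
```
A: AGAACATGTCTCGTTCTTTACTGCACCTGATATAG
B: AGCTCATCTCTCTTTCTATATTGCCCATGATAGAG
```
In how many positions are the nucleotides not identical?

9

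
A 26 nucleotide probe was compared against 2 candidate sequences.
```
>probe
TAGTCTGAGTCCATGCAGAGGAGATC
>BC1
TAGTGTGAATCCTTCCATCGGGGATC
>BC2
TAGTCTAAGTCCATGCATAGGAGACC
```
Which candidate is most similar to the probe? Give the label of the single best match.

BC2

BC1 differs at 7 positions; BC2 differs at 3 positions. The closest is BC2.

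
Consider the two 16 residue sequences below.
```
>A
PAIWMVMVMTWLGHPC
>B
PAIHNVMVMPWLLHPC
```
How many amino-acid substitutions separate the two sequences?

Mismatches (1-based): position 4: W→H; position 5: M→N; position 10: T→P; position 13: G→L.

4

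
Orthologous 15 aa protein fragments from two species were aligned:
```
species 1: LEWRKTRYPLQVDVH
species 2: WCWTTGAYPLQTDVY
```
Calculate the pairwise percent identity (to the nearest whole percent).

Mismatches at positions 1, 2, 4, 5, 6, 7, 12, 15 (1-based): 8 of 15.
Identical positions: 7/15 = 46.67% → 47%.

47%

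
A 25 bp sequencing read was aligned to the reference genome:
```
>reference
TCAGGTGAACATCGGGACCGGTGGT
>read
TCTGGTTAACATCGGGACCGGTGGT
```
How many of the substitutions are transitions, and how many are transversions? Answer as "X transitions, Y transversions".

Mismatches (1-based):
position 3: A→T (purine→pyrimidine, transversion)
position 7: G→T (purine→pyrimidine, transversion)

0 transitions, 2 transversions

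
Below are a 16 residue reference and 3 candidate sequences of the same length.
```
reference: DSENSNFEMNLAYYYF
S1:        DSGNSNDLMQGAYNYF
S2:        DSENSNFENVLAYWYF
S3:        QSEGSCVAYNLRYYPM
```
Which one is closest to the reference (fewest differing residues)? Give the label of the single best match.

S2

Hamming distances to reference — S1: 6; S2: 3; S3: 9.
Smallest is S2 with 3 mismatches.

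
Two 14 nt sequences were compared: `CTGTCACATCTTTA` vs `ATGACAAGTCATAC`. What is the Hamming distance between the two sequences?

7

Mismatches (1-based): site 1: C→A; site 4: T→A; site 7: C→A; site 8: A→G; site 11: T→A; site 13: T→A; site 14: A→C.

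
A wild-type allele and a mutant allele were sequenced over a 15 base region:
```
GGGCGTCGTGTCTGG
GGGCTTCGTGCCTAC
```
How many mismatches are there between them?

Comparing position by position, 4 bases differ: 5 (G/T), 11 (T/C), 14 (G/A), 15 (G/C).

4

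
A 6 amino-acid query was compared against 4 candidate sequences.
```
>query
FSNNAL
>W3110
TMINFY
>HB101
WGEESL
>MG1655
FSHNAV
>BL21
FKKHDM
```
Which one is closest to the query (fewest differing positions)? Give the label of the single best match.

Hamming distances to query — W3110: 5; HB101: 5; MG1655: 2; BL21: 5.
Smallest is MG1655 with 2 mismatches.

MG1655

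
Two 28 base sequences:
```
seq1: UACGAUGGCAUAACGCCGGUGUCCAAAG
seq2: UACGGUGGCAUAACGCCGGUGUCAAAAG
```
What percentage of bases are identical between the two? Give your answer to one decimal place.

Mismatches at positions 5, 24 (1-based): 2 of 28.
Identical positions: 26/28 = 92.86% → 92.9%.

92.9%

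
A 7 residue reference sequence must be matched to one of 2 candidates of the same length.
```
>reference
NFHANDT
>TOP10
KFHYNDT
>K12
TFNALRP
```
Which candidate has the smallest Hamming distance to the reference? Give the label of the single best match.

TOP10

TOP10 differs at 2 residues; K12 differs at 5 residues. The closest is TOP10.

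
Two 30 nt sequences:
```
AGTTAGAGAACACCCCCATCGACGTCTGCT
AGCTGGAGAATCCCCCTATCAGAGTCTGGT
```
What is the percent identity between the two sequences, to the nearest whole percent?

70%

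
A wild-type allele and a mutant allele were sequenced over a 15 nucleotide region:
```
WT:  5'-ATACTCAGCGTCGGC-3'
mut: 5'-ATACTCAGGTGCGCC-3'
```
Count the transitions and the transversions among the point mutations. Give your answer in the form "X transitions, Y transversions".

0 transitions, 4 transversions

Mismatches (1-based):
base 9: C→G (pyrimidine→purine, transversion)
base 10: G→T (purine→pyrimidine, transversion)
base 11: T→G (pyrimidine→purine, transversion)
base 14: G→C (purine→pyrimidine, transversion)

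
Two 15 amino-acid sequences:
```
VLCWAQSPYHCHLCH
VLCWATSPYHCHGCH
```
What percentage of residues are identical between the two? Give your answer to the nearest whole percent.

2 positions differ (6, 13), so 13 of 15 match: 13/15 = 86.67%.

87%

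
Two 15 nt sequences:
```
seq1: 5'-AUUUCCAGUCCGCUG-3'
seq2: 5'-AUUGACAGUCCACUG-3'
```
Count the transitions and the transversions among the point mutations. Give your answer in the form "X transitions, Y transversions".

1 transition, 2 transversions

Transitions (purine↔purine or pyrimidine↔pyrimidine): 12 G→A.
Transversions (purine↔pyrimidine): 4 U→G, 5 C→A.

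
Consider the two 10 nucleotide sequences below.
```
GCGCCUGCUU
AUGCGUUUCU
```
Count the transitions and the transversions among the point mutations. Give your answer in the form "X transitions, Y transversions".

4 transitions, 2 transversions

Transitions (purine↔purine or pyrimidine↔pyrimidine): 1 G→A, 2 C→U, 8 C→U, 9 U→C.
Transversions (purine↔pyrimidine): 5 C→G, 7 G→U.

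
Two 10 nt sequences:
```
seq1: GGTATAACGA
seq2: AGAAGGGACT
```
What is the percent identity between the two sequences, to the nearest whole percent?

Mismatches at positions 1, 3, 5, 6, 7, 8, 9, 10 (1-based): 8 of 10.
Identical positions: 2/10 = 20% → 20%.

20%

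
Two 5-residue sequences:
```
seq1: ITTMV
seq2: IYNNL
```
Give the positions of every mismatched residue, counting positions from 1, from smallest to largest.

Scanning 1-based: 2: T/Y; 3: T/N; 4: M/N; 5: V/L.

2, 3, 4, 5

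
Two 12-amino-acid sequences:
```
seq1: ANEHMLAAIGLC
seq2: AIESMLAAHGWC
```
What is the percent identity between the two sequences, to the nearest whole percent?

67%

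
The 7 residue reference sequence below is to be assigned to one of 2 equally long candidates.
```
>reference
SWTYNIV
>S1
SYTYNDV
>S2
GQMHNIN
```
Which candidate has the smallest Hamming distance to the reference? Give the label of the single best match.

S1 differs at 2 residues; S2 differs at 5 residues. The closest is S1.

S1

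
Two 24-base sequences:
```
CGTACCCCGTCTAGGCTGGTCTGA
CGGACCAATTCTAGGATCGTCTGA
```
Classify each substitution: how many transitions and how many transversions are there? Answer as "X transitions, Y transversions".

Transitions (purine↔purine or pyrimidine↔pyrimidine): none.
Transversions (purine↔pyrimidine): 3 T→G, 7 C→A, 8 C→A, 9 G→T, 16 C→A, 18 G→C.

0 transitions, 6 transversions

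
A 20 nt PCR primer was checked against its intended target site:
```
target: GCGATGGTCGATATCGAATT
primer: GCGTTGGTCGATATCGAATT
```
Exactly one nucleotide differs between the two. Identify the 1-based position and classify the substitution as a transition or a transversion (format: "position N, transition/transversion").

Position 4 changes A→T. A is a purine and T is a pyrimidine, so this is a transversion.

position 4, transversion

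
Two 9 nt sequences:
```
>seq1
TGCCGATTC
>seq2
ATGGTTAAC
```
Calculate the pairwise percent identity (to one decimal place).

8 positions differ (1, 2, 3, 4, 5, 6, 7, 8), so 1 of 9 match: 1/9 = 11.11%.

11.1%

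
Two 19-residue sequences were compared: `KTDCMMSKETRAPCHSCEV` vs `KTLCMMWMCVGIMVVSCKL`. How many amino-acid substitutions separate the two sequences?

12

Comparing position by position, 12 residues differ: 3 (D/L), 7 (S/W), 8 (K/M), 9 (E/C), 10 (T/V), 11 (R/G), 12 (A/I), 13 (P/M), 14 (C/V), 15 (H/V), 18 (E/K), 19 (V/L).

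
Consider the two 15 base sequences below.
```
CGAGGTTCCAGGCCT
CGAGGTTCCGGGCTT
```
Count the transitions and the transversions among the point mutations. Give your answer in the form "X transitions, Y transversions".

Mismatches (1-based):
site 10: A→G (purine→purine, transition)
site 14: C→T (pyrimidine→pyrimidine, transition)

2 transitions, 0 transversions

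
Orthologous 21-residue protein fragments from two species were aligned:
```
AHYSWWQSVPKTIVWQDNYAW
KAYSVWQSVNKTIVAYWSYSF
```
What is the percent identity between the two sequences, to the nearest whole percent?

Mismatches at positions 1, 2, 5, 10, 15, 16, 17, 18, 20, 21 (1-based): 10 of 21.
Identical positions: 11/21 = 52.38% → 52%.

52%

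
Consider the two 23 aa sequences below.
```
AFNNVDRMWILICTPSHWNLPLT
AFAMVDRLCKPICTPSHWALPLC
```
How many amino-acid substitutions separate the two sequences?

Comparing position by position, 8 positions differ: 3 (N/A), 4 (N/M), 8 (M/L), 9 (W/C), 10 (I/K), 11 (L/P), 19 (N/A), 23 (T/C).

8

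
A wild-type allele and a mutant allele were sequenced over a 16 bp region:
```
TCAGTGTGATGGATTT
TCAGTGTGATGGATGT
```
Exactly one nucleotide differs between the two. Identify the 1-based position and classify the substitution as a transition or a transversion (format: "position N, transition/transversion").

position 15, transversion

The sequences differ only at position 15: T→G (pyrimidine→purine), a transversion.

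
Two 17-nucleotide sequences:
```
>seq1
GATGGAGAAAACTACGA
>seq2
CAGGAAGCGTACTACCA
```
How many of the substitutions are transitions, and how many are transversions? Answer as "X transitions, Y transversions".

Transitions (purine↔purine or pyrimidine↔pyrimidine): 5 G→A, 9 A→G.
Transversions (purine↔pyrimidine): 1 G→C, 3 T→G, 8 A→C, 10 A→T, 16 G→C.

2 transitions, 5 transversions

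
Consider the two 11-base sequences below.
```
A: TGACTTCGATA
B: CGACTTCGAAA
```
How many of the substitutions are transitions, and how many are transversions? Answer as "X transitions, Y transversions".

1 transition, 1 transversion

Transitions (purine↔purine or pyrimidine↔pyrimidine): 1 T→C.
Transversions (purine↔pyrimidine): 10 T→A.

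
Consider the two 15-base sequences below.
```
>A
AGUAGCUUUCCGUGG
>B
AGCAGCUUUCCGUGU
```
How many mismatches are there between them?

2

Comparing position by position, 2 sites differ: 3 (U/C), 15 (G/U).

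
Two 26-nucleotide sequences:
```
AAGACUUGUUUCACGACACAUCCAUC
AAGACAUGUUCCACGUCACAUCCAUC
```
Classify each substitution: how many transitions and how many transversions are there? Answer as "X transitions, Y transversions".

Transitions (purine↔purine or pyrimidine↔pyrimidine): 11 U→C.
Transversions (purine↔pyrimidine): 6 U→A, 16 A→U.

1 transition, 2 transversions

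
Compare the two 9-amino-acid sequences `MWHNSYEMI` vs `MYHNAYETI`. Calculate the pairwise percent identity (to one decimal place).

3 positions differ (2, 5, 8), so 6 of 9 match: 6/9 = 66.67%.

66.7%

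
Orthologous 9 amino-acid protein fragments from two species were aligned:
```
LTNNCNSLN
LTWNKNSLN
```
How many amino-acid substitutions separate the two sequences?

Mismatches (1-based): residue 3: N→W; residue 5: C→K.

2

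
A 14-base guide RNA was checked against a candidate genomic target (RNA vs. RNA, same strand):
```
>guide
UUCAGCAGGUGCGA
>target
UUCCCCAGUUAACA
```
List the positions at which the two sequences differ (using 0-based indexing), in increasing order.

Differences at position 3 (A→C), position 4 (G→C), position 8 (G→U), position 10 (G→A), position 11 (C→A), position 12 (G→C).

3, 4, 8, 10, 11, 12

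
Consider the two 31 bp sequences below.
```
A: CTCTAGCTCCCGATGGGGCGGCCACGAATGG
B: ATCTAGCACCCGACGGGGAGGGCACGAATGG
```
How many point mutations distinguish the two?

5

Comparing position by position, 5 bases differ: 1 (C/A), 8 (T/A), 14 (T/C), 19 (C/A), 22 (C/G).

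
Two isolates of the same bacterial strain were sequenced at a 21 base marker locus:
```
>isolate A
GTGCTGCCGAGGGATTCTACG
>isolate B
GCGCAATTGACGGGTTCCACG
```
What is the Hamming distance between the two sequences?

8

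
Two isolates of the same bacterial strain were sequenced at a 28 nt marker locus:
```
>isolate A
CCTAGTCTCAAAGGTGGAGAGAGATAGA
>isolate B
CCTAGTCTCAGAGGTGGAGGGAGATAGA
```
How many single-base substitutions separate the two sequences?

2

Mismatches (1-based): position 11: A→G; position 20: A→G.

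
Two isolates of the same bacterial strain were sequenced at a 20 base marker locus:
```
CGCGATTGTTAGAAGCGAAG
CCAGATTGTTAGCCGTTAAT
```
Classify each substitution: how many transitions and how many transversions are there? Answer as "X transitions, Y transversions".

Mismatches (1-based):
site 2: G→C (purine→pyrimidine, transversion)
site 3: C→A (pyrimidine→purine, transversion)
site 13: A→C (purine→pyrimidine, transversion)
site 14: A→C (purine→pyrimidine, transversion)
site 16: C→T (pyrimidine→pyrimidine, transition)
site 17: G→T (purine→pyrimidine, transversion)
site 20: G→T (purine→pyrimidine, transversion)

1 transition, 6 transversions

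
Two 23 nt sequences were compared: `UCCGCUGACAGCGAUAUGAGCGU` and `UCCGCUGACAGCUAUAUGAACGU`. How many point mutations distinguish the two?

Mismatches (1-based): base 13: G→U; base 20: G→A.

2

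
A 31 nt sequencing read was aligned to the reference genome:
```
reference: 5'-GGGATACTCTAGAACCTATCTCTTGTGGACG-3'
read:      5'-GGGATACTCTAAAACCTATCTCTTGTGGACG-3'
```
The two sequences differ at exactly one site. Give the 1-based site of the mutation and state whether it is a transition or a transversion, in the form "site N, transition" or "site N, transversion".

site 12, transition

The sequences differ only at site 12: G→A (purine→purine), a transition.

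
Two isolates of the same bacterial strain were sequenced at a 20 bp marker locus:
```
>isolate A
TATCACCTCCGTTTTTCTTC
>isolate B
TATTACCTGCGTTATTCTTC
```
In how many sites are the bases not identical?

Comparing position by position, 3 sites differ: 4 (C/T), 9 (C/G), 14 (T/A).

3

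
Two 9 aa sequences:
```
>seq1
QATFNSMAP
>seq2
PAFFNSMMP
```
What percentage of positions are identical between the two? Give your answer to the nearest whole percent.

67%

Mismatches at positions 1, 3, 8 (1-based): 3 of 9.
Identical positions: 6/9 = 66.67% → 67%.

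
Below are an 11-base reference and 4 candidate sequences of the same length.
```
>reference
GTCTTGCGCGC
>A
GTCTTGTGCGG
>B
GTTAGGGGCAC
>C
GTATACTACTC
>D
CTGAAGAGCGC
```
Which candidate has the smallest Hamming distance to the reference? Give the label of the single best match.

A

A differs at 2 sites; B differs at 5 sites; C differs at 6 sites; D differs at 5 sites. The closest is A.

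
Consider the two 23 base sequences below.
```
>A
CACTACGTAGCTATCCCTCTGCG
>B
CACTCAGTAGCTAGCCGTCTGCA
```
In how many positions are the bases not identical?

Mismatches (1-based): position 5: A→C; position 6: C→A; position 14: T→G; position 17: C→G; position 23: G→A.

5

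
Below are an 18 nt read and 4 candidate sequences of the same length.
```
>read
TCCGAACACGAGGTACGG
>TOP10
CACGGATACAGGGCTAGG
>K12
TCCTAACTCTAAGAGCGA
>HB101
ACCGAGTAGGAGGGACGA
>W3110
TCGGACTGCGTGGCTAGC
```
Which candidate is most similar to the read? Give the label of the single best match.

HB101

Hamming distances to read — TOP10: 9; K12: 7; HB101: 6; W3110: 9.
Smallest is HB101 with 6 mismatches.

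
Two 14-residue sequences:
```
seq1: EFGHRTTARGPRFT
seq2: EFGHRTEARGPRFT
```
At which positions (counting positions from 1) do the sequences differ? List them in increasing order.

7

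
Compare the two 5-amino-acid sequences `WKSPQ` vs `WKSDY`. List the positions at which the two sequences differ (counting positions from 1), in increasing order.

4, 5

Differences at position 4 (P→D), position 5 (Q→Y).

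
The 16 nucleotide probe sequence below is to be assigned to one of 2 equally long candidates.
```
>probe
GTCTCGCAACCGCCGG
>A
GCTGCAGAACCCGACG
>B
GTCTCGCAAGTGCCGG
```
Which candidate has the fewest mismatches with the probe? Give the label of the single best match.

B

Hamming distances to probe — A: 9; B: 2.
Smallest is B with 2 mismatches.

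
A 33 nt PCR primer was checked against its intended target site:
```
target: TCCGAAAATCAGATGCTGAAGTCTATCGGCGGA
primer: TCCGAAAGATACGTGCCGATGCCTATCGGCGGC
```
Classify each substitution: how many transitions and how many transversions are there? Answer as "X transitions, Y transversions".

5 transitions, 4 transversions

Mismatches (1-based):
site 8: A→G (purine→purine, transition)
site 9: T→A (pyrimidine→purine, transversion)
site 10: C→T (pyrimidine→pyrimidine, transition)
site 12: G→C (purine→pyrimidine, transversion)
site 13: A→G (purine→purine, transition)
site 17: T→C (pyrimidine→pyrimidine, transition)
site 20: A→T (purine→pyrimidine, transversion)
site 22: T→C (pyrimidine→pyrimidine, transition)
site 33: A→C (purine→pyrimidine, transversion)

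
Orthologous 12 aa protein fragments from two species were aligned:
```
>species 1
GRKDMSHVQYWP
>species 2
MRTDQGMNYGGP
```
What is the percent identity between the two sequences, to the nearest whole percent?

25%

Mismatches at positions 1, 3, 5, 6, 7, 8, 9, 10, 11 (1-based): 9 of 12.
Identical positions: 3/12 = 25% → 25%.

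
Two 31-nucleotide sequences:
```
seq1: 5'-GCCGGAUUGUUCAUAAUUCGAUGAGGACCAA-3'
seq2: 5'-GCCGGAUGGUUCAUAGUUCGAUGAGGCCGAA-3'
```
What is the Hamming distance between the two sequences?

4

Comparing position by position, 4 bases differ: 8 (U/G), 16 (A/G), 27 (A/C), 29 (C/G).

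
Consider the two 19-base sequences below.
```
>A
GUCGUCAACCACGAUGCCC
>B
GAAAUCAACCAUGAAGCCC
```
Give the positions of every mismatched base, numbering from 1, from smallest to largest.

2, 3, 4, 12, 15

Scanning 1-based: 2: U/A; 3: C/A; 4: G/A; 12: C/U; 15: U/A.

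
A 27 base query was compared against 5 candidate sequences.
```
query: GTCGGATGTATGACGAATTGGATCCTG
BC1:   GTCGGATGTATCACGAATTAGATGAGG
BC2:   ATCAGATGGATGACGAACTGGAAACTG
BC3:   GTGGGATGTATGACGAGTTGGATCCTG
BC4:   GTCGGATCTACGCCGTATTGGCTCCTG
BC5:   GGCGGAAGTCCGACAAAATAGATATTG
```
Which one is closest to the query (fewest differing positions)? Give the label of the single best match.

BC3

Hamming distances to query — BC1: 5; BC2: 6; BC3: 2; BC4: 5; BC5: 9.
Smallest is BC3 with 2 mismatches.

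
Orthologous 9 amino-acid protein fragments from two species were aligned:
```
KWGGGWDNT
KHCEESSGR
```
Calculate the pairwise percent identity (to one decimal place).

8 positions differ (2, 3, 4, 5, 6, 7, 8, 9), so 1 of 9 match: 1/9 = 11.11%.

11.1%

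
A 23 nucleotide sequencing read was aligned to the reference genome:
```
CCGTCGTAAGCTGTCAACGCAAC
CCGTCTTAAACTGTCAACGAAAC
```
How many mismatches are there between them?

3

Comparing position by position, 3 bases differ: 6 (G/T), 10 (G/A), 20 (C/A).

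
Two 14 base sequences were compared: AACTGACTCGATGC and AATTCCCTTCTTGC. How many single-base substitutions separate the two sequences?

Mismatches (1-based): position 3: C→T; position 5: G→C; position 6: A→C; position 9: C→T; position 10: G→C; position 11: A→T.

6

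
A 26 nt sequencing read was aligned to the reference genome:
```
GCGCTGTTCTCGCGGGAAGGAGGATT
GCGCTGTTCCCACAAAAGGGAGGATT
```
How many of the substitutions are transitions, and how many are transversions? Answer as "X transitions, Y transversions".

Transitions (purine↔purine or pyrimidine↔pyrimidine): 10 T→C, 12 G→A, 14 G→A, 15 G→A, 16 G→A, 18 A→G.
Transversions (purine↔pyrimidine): none.

6 transitions, 0 transversions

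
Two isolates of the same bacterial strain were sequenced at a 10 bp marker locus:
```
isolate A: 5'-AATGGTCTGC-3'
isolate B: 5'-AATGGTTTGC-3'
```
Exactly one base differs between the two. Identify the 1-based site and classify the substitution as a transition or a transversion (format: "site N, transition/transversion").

site 7, transition

The sequences differ only at site 7: C→T (pyrimidine→pyrimidine), a transition.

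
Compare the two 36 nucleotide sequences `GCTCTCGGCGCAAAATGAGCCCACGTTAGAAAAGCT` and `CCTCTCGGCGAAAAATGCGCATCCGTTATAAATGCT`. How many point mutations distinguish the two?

8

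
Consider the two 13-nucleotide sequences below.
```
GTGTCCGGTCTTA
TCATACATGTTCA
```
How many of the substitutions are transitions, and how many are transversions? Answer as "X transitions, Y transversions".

Mismatches (1-based):
base 1: G→T (purine→pyrimidine, transversion)
base 2: T→C (pyrimidine→pyrimidine, transition)
base 3: G→A (purine→purine, transition)
base 5: C→A (pyrimidine→purine, transversion)
base 7: G→A (purine→purine, transition)
base 8: G→T (purine→pyrimidine, transversion)
base 9: T→G (pyrimidine→purine, transversion)
base 10: C→T (pyrimidine→pyrimidine, transition)
base 12: T→C (pyrimidine→pyrimidine, transition)

5 transitions, 4 transversions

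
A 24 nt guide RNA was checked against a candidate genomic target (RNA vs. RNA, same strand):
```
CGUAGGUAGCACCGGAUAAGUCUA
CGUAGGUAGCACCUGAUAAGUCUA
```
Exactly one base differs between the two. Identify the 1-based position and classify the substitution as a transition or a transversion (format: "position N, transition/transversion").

position 14, transversion

Position 14 changes G→U. G is a purine and U is a pyrimidine, so this is a transversion.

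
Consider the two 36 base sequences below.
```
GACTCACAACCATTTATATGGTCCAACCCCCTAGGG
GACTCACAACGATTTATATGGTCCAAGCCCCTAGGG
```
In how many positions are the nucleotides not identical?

Comparing position by position, 2 positions differ: 11 (C/G), 27 (C/G).

2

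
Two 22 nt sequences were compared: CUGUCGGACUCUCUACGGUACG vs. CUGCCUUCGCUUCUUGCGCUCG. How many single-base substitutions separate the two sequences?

12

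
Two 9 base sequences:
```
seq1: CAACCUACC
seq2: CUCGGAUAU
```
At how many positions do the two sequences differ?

8

Comparing position by position, 8 positions differ: 2 (A/U), 3 (A/C), 4 (C/G), 5 (C/G), 6 (U/A), 7 (A/U), 8 (C/A), 9 (C/U).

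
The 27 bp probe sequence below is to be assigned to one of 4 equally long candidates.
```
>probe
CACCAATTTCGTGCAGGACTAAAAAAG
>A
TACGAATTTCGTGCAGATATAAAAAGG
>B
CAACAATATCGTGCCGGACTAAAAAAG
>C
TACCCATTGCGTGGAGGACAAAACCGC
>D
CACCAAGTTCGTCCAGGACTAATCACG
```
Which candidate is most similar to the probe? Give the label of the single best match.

B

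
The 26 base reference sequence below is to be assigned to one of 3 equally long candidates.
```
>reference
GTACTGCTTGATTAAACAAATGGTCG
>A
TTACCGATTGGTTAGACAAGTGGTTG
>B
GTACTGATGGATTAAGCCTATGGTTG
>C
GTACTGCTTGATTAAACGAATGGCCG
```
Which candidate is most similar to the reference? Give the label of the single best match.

Hamming distances to reference — A: 7; B: 6; C: 2.
Smallest is C with 2 mismatches.

C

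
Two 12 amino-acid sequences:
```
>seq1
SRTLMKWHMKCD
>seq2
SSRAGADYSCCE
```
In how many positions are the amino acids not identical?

10

Comparing position by position, 10 positions differ: 2 (R/S), 3 (T/R), 4 (L/A), 5 (M/G), 6 (K/A), 7 (W/D), 8 (H/Y), 9 (M/S), 10 (K/C), 12 (D/E).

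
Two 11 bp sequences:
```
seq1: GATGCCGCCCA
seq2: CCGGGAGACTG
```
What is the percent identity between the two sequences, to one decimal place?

27.3%

Mismatches at positions 1, 2, 3, 5, 6, 8, 10, 11 (1-based): 8 of 11.
Identical positions: 3/11 = 27.27% → 27.3%.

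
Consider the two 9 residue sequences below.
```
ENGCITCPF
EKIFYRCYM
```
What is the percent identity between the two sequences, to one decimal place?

Mismatches at positions 2, 3, 4, 5, 6, 8, 9 (1-based): 7 of 9.
Identical positions: 2/9 = 22.22% → 22.2%.

22.2%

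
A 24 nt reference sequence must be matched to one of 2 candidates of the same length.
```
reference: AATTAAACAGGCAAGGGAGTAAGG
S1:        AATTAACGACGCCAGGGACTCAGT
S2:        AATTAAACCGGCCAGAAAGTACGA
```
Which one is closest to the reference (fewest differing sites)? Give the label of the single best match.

S2

S1 differs at 7 sites; S2 differs at 6 sites. The closest is S2.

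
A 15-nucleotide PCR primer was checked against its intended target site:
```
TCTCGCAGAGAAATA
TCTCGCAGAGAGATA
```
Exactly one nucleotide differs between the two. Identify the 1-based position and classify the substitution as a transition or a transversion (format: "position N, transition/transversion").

position 12, transition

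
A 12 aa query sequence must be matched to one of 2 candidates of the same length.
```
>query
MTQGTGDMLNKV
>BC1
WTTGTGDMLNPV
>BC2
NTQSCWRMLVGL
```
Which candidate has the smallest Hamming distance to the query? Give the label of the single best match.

BC1

Hamming distances to query — BC1: 3; BC2: 8.
Smallest is BC1 with 3 mismatches.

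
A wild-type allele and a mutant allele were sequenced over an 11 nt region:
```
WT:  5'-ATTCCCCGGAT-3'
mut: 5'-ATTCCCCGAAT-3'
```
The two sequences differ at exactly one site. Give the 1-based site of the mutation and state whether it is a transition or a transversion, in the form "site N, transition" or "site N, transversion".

site 9, transition

Site 9 changes G→A. G is a purine and A is a purine, so this is a transition.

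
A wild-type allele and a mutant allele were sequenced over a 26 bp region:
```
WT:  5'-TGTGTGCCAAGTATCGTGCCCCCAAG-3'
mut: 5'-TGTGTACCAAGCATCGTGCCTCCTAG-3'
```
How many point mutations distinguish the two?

4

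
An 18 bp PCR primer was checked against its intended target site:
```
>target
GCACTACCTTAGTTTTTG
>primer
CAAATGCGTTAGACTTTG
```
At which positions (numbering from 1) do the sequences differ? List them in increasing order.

1, 2, 4, 6, 8, 13, 14

Scanning 1-based: 1: G/C; 2: C/A; 4: C/A; 6: A/G; 8: C/G; 13: T/A; 14: T/C.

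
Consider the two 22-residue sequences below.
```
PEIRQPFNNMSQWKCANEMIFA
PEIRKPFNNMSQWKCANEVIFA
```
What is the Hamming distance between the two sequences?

The sequences differ at positions 5, 19 (1-based) — 2 in total.

2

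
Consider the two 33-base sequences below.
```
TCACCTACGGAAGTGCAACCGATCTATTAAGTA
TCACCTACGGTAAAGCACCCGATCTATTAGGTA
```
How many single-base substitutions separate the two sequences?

Comparing position by position, 5 positions differ: 11 (A/T), 13 (G/A), 14 (T/A), 18 (A/C), 30 (A/G).

5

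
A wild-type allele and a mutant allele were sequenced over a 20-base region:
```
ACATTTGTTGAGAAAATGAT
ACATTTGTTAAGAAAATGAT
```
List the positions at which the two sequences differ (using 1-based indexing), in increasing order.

Scanning 1-based: 10: G/A.

10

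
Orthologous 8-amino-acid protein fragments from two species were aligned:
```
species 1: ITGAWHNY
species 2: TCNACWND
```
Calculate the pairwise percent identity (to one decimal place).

25.0%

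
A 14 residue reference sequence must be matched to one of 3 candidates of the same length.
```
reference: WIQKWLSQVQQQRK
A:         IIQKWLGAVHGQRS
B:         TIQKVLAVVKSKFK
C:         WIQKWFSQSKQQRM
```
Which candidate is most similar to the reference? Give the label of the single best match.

C

A differs at 6 residues; B differs at 8 residues; C differs at 4 residues. The closest is C.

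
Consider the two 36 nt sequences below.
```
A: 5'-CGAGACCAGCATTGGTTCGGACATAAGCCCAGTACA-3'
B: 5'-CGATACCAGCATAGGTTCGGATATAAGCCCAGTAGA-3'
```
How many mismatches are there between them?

4

Comparing position by position, 4 sites differ: 4 (G/T), 13 (T/A), 22 (C/T), 35 (C/G).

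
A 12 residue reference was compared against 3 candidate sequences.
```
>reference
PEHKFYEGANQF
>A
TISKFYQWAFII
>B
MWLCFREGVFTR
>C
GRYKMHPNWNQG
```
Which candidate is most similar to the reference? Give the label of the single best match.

Hamming distances to reference — A: 8; B: 9; C: 9.
Smallest is A with 8 mismatches.

A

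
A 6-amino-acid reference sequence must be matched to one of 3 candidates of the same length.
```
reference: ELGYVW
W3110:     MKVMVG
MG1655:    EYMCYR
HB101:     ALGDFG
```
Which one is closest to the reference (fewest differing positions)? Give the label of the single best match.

HB101

W3110 differs at 5 positions; MG1655 differs at 5 positions; HB101 differs at 4 positions. The closest is HB101.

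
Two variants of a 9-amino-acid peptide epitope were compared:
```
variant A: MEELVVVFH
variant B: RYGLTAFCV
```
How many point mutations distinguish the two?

8

Comparing position by position, 8 positions differ: 1 (M/R), 2 (E/Y), 3 (E/G), 5 (V/T), 6 (V/A), 7 (V/F), 8 (F/C), 9 (H/V).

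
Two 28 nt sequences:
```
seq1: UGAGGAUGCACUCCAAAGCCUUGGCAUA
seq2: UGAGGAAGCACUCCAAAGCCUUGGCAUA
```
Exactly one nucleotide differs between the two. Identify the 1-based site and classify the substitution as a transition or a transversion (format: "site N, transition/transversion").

site 7, transversion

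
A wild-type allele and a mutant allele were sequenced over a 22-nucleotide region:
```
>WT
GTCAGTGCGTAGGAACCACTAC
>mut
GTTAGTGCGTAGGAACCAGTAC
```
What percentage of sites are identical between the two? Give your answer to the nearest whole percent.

2 positions differ (3, 19), so 20 of 22 match: 20/22 = 90.91%.

91%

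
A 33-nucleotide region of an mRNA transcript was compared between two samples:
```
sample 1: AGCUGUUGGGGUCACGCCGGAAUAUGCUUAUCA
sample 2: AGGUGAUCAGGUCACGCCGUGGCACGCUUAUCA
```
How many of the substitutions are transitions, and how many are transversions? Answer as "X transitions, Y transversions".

5 transitions, 4 transversions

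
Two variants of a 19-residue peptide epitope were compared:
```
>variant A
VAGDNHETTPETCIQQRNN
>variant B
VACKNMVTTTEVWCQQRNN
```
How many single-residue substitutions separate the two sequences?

Comparing position by position, 8 residues differ: 3 (G/C), 4 (D/K), 6 (H/M), 7 (E/V), 10 (P/T), 12 (T/V), 13 (C/W), 14 (I/C).

8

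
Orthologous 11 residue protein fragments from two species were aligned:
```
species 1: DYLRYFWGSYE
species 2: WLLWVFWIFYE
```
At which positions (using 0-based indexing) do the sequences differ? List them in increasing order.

0, 1, 3, 4, 7, 8

Differences at position 0 (D→W), position 1 (Y→L), position 3 (R→W), position 4 (Y→V), position 7 (G→I), position 8 (S→F).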